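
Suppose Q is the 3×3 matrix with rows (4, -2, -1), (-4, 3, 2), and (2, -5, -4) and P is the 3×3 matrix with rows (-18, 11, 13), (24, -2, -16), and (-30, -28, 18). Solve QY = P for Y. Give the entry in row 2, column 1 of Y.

0

Q is on the left of Y, so left-multiply by Q⁻¹: Y = Q⁻¹P.
Q has determinant 2; Q⁻¹ = [[-1, -3/2, -1/2], [-6, -7, -2], [7, 8, 2]].
Y = Q⁻¹P = [[-1, -3/2, -1/2], [-6, -7, -2], [7, 8, 2]] · [[-18, 11, 13], [24, -2, -16], [-30, -28, 18]] = [[-3, 6, 2], [0, 4, -2], [6, 5, -1]].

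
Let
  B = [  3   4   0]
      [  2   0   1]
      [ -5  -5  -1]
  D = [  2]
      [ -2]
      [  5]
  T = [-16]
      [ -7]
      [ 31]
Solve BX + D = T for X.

BX = T − D = [[-18], [-5], [26]].
Left-multiplying both sides by B⁻¹ gives X = B⁻¹(T − D).
det B = 3, so B⁻¹ = [[5/3, 4/3, 4/3], [-1, -1, -1], [-10/3, -5/3, -8/3]].
X = B⁻¹(T − D) = [[-2], [-3], [-1]].

X = [[-2], [-3], [-1]]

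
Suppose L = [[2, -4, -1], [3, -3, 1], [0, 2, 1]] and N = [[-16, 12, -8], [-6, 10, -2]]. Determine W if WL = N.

W = [[1, -6, -1], [3, -4, 5]]

L is on the right of W, so right-multiply by L⁻¹: W = NL⁻¹.
L has determinant -4; L⁻¹ = [[5/4, -1/2, 7/4], [3/4, -1/2, 5/4], [-3/2, 1, -3/2]].
W = NL⁻¹ = [[-16, 12, -8], [-6, 10, -2]] · [[5/4, -1/2, 7/4], [3/4, -1/2, 5/4], [-3/2, 1, -3/2]] = [[1, -6, -1], [3, -4, 5]].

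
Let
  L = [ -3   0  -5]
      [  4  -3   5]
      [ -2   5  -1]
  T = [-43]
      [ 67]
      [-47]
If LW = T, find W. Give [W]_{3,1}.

5

L is on the left of W, so left-multiply by L⁻¹: W = L⁻¹T.
det L = -4, so L⁻¹ = [[11/2, 25/4, 15/4], [3/2, 7/4, 5/4], [-7/2, -15/4, -9/4]].
W = L⁻¹T = [[11/2, 25/4, 15/4], [3/2, 7/4, 5/4], [-7/2, -15/4, -9/4]] · [[-43], [67], [-47]] = [[6], [-6], [5]].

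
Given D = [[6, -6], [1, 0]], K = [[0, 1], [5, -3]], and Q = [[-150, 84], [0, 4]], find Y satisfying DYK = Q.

Y = [[4, 0], [5, 5]]

Left-multiply by D⁻¹ and right-multiply by K⁻¹: Y = D⁻¹QK⁻¹.
det D = 6; the adjugate gives D⁻¹ = [[0, 1], [-1/6, 1]].
K has determinant -5; K⁻¹ = [[3/5, 1/5], [1, 0]].
D⁻¹Q = [[0, 4], [25, -10]].
Y = (D⁻¹Q)K⁻¹ = [[4, 0], [5, 5]].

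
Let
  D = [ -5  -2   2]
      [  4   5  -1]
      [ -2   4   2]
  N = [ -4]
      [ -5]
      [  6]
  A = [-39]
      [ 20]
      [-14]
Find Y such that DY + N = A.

DY = A − N = [[-35], [25], [-20]].
D is on the left of Y, so left-multiply by D⁻¹: Y = D⁻¹(A − N).
D has determinant -6; D⁻¹ = [[-7/3, -2, 4/3], [1, 1, -1/2], [-13/3, -4, 17/6]].
Y = D⁻¹(A − N) = [[5], [0], [-5]].

Y = [[5], [0], [-5]]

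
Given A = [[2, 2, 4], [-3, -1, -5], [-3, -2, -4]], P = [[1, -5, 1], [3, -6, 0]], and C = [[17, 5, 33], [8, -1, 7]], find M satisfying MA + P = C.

MA = C − P = [[16, 10, 32], [5, 5, 7]].
Since A sits to the right of M, M = (C − P)A⁻¹.
det A = 6; the adjugate gives A⁻¹ = [[-1, 0, -1], [1/2, 2/3, -1/3], [1/2, -1/3, 2/3]].
M = (C − P)A⁻¹ = [[5, -4, 2], [1, 1, -2]].

M = [[5, -4, 2], [1, 1, -2]]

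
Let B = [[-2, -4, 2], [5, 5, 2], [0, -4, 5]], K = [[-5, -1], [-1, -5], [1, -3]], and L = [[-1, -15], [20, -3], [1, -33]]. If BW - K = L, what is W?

BW = L + K = [[-6, -16], [19, -8], [2, -36]].
Left-multiplying both sides by B⁻¹ gives W = B⁻¹(L + K).
det B = -6; the adjugate gives B⁻¹ = [[-11/2, -2, 3], [25/6, 5/3, -7/3], [10/3, 4/3, -5/3]].
W = B⁻¹(L + K) = [[1, -4], [2, 4], [2, -4]].

W = [[1, -4], [2, 4], [2, -4]]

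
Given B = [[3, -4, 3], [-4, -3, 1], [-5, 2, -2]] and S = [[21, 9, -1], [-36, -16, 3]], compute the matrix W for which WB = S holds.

W = [[2, -5, 1], [1, 6, 3]]

B is on the right of W, so right-multiply by B⁻¹: W = SB⁻¹.
det B = -5, so B⁻¹ = [[-4/5, 2/5, -1], [13/5, -9/5, 3], [23/5, -14/5, 5]].
W = SB⁻¹ = [[21, 9, -1], [-36, -16, 3]] · [[-4/5, 2/5, -1], [13/5, -9/5, 3], [23/5, -14/5, 5]] = [[2, -5, 1], [1, 6, 3]].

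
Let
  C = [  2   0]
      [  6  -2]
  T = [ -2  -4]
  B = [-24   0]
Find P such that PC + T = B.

PC = B − T = [[-22, 4]].
Since C sits to the right of P, P = (B − T)C⁻¹.
det C = -4, so C⁻¹ = [[1/2, 0], [3/2, -1/2]].
P = (B − T)C⁻¹ = [[-5, -2]].

P = [[-5, -2]]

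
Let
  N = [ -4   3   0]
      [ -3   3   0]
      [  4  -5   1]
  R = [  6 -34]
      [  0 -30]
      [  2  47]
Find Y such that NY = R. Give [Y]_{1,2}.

N is on the left of Y, so left-multiply by N⁻¹: Y = N⁻¹R.
det N = -3; the adjugate gives N⁻¹ = [[-1, 1, 0], [-1, 4/3, 0], [-1, 8/3, 1]].
Y = N⁻¹R = [[-1, 1, 0], [-1, 4/3, 0], [-1, 8/3, 1]] · [[6, -34], [0, -30], [2, 47]] = [[-6, 4], [-6, -6], [-4, 1]].

4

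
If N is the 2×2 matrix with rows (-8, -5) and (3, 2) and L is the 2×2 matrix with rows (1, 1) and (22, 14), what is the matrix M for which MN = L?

N is on the right of M, so right-multiply by N⁻¹: M = LN⁻¹.
det N = -1; the adjugate gives N⁻¹ = [[-2, -5], [3, 8]].
M = LN⁻¹ = [[1, 1], [22, 14]] · [[-2, -5], [3, 8]] = [[1, 3], [-2, 2]].

M = [[1, 3], [-2, 2]]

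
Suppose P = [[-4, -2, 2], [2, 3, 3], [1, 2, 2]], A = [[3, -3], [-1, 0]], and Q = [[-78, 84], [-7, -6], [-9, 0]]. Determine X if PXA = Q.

Left-multiply by P⁻¹ and right-multiply by A⁻¹: X = P⁻¹QA⁻¹.
det P = 4, so P⁻¹ = [[0, 2, -3], [-1/4, -5/2, 4], [1/4, 3/2, -2]].
det A = -3; the adjugate gives A⁻¹ = [[0, -1], [-1/3, -1]].
P⁻¹Q = [[13, -12], [1, -6], [-12, 12]].
X = (P⁻¹Q)A⁻¹ = [[4, -1], [2, 5], [-4, 0]].

X = [[4, -1], [2, 5], [-4, 0]]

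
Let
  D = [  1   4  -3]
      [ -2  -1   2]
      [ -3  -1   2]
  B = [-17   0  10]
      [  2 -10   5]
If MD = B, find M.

Right-multiplying both sides by D⁻¹ gives M = BD⁻¹.
D has determinant -5; D⁻¹ = [[0, 1, -1], [2/5, 7/5, -4/5], [1/5, 11/5, -7/5]].
M = BD⁻¹ = [[-17, 0, 10], [2, -10, 5]] · [[0, 1, -1], [2/5, 7/5, -4/5], [1/5, 11/5, -7/5]] = [[2, 5, 3], [-3, -1, -1]].

M = [[2, 5, 3], [-3, -1, -1]]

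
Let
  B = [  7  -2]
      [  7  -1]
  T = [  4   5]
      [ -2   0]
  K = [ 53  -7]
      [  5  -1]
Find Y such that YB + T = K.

Y = [[5, 2], [0, 1]]

YB = K − T = [[49, -12], [7, -1]].
B is on the right of Y, so right-multiply by B⁻¹: Y = (K − T)B⁻¹.
B has determinant 7; B⁻¹ = [[-1/7, 2/7], [-1, 1]].
Y = (K − T)B⁻¹ = [[5, 2], [0, 1]].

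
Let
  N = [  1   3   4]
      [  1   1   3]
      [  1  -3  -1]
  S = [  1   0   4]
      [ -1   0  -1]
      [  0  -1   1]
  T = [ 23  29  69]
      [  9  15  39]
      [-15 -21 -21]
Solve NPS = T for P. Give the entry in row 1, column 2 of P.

-2

Left-multiply by N⁻¹ and right-multiply by S⁻¹: P = N⁻¹TS⁻¹.
det N = 4; the adjugate gives N⁻¹ = [[2, -9/4, 5/4], [1, -5/4, 1/4], [-1, 3/2, -1/2]].
det S = 3; the adjugate gives S⁻¹ = [[-1/3, -4/3, 0], [1/3, 1/3, -1], [1/3, 1/3, 0]].
N⁻¹T = [[7, -2, 24], [8, 5, 15], [-2, 4, 0]].
P = (N⁻¹T)S⁻¹ = [[5, -2, 2], [4, -4, -5], [2, 4, -4]].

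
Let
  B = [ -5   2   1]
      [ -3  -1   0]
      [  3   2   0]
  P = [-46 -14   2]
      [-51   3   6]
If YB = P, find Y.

Y = [[2, 6, -6], [6, 5, -2]]

Since B sits to the right of Y, Y = PB⁻¹.
B has determinant -3; B⁻¹ = [[0, -2/3, -1/3], [0, 1, 1], [1, -16/3, -11/3]].
Y = PB⁻¹ = [[-46, -14, 2], [-51, 3, 6]] · [[0, -2/3, -1/3], [0, 1, 1], [1, -16/3, -11/3]] = [[2, 6, -6], [6, 5, -2]].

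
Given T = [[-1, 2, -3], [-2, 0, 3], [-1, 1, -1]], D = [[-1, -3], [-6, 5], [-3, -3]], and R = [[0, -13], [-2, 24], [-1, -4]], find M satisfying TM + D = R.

TM = R − D = [[1, -10], [4, 19], [2, -1]].
Left-multiplying both sides by T⁻¹ gives M = T⁻¹(R − D).
det T = -1, so T⁻¹ = [[3, 1, -6], [5, 2, -9], [2, 1, -4]].
M = T⁻¹(R − D) = [[-5, -5], [-5, -3], [-2, 3]].

M = [[-5, -5], [-5, -3], [-2, 3]]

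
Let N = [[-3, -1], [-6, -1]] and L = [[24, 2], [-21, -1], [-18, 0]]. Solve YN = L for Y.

Y = [[4, -6], [-5, 6], [-6, 6]]

N is on the right of Y, so right-multiply by N⁻¹: Y = LN⁻¹.
det N = -3; the adjugate gives N⁻¹ = [[1/3, -1/3], [-2, 1]].
Y = LN⁻¹ = [[24, 2], [-21, -1], [-18, 0]] · [[1/3, -1/3], [-2, 1]] = [[4, -6], [-5, 6], [-6, 6]].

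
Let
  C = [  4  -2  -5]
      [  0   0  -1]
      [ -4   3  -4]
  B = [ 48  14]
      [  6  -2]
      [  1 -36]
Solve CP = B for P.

P = [[2, 4], [-5, -4], [-6, 2]]

Left-multiplying both sides by C⁻¹ gives P = C⁻¹B.
C has determinant 4; C⁻¹ = [[3/4, -23/4, 1/2], [1, -9, 1], [0, -1, 0]].
P = C⁻¹B = [[3/4, -23/4, 1/2], [1, -9, 1], [0, -1, 0]] · [[48, 14], [6, -2], [1, -36]] = [[2, 4], [-5, -4], [-6, 2]].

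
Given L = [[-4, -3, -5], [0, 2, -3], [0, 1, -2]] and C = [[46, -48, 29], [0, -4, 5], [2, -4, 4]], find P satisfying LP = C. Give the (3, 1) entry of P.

-4

Since L multiplies P on the left, P = L⁻¹C.
L has determinant 4; L⁻¹ = [[-1/4, -11/4, 19/4], [0, 2, -3], [0, 1, -2]].
P = L⁻¹C = [[-1/4, -11/4, 19/4], [0, 2, -3], [0, 1, -2]] · [[46, -48, 29], [0, -4, 5], [2, -4, 4]] = [[-2, 4, -2], [-6, 4, -2], [-4, 4, -3]].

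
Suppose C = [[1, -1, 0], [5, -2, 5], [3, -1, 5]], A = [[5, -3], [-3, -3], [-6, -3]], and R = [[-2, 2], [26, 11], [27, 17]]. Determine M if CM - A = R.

CM = R + A = [[3, -1], [23, 8], [21, 14]].
Left-multiplying both sides by C⁻¹ gives M = C⁻¹(R + A).
det C = 5; the adjugate gives C⁻¹ = [[-1, 1, -1], [-2, 1, -1], [1/5, -2/5, 3/5]].
M = C⁻¹(R + A) = [[-1, -5], [-4, -4], [4, 5]].

M = [[-1, -5], [-4, -4], [4, 5]]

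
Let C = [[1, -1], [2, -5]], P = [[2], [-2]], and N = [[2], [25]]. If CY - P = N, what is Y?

CY = N + P = [[4], [23]].
Left-multiplying both sides by C⁻¹ gives Y = C⁻¹(N + P).
det C = -3, so C⁻¹ = [[5/3, -1/3], [2/3, -1/3]].
Y = C⁻¹(N + P) = [[-1], [-5]].

Y = [[-1], [-5]]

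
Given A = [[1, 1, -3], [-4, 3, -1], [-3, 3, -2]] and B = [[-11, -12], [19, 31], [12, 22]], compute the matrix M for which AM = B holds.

M = [[-4, -5], [2, 5], [3, 4]]

Since A multiplies M on the left, M = A⁻¹B.
A has determinant 1; A⁻¹ = [[-3, -7, 8], [-5, -11, 13], [-3, -6, 7]].
M = A⁻¹B = [[-3, -7, 8], [-5, -11, 13], [-3, -6, 7]] · [[-11, -12], [19, 31], [12, 22]] = [[-4, -5], [2, 5], [3, 4]].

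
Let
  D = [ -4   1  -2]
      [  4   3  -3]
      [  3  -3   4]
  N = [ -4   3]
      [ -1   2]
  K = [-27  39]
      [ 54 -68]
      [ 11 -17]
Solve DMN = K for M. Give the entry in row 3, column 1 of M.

M = D⁻¹KN⁻¹ (apply D⁻¹ on the left and N⁻¹ on the right).
det D = 5; the adjugate gives D⁻¹ = [[3/5, 2/5, 3/5], [-5, -2, -4], [-21/5, -9/5, -16/5]].
det N = -5, so N⁻¹ = [[-2/5, 3/5], [-1/5, 4/5]].
D⁻¹K = [[12, -14], [-17, 9], [-19, 13]].
M = (D⁻¹K)N⁻¹ = [[-2, -4], [5, -3], [5, -1]].

5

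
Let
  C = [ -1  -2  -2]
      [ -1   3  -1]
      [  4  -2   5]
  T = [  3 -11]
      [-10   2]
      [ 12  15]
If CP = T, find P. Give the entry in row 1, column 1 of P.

-1

C is on the left of P, so left-multiply by C⁻¹: P = C⁻¹T.
det C = 5, so C⁻¹ = [[13/5, 14/5, 8/5], [1/5, 3/5, 1/5], [-2, -2, -1]].
P = C⁻¹T = [[13/5, 14/5, 8/5], [1/5, 3/5, 1/5], [-2, -2, -1]] · [[3, -11], [-10, 2], [12, 15]] = [[-1, 1], [-3, 2], [2, 3]].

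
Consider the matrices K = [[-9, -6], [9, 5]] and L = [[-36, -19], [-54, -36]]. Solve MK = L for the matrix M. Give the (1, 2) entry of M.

Since K sits to the right of M, M = LK⁻¹.
K has determinant 9; K⁻¹ = [[5/9, 2/3], [-1, -1]].
M = LK⁻¹ = [[-36, -19], [-54, -36]] · [[5/9, 2/3], [-1, -1]] = [[-1, -5], [6, 0]].

-5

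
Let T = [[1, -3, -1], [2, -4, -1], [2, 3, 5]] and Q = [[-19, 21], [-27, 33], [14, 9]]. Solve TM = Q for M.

M = [[-3, 6], [5, -6], [1, 3]]

Left-multiplying both sides by T⁻¹ gives M = T⁻¹Q.
det T = 5, so T⁻¹ = [[-17/5, 12/5, -1/5], [-12/5, 7/5, -1/5], [14/5, -9/5, 2/5]].
M = T⁻¹Q = [[-17/5, 12/5, -1/5], [-12/5, 7/5, -1/5], [14/5, -9/5, 2/5]] · [[-19, 21], [-27, 33], [14, 9]] = [[-3, 6], [5, -6], [1, 3]].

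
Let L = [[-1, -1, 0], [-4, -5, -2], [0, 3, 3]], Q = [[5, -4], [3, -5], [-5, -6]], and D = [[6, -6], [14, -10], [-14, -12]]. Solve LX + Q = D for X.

X = [[-2, 3], [1, -1], [-4, -1]]

LX = D − Q = [[1, -2], [11, -5], [-9, -6]].
L is on the left of X, so left-multiply by L⁻¹: X = L⁻¹(D − Q).
det L = -3, so L⁻¹ = [[3, -1, -2/3], [-4, 1, 2/3], [4, -1, -1/3]].
X = L⁻¹(D − Q) = [[-2, 3], [1, -1], [-4, -1]].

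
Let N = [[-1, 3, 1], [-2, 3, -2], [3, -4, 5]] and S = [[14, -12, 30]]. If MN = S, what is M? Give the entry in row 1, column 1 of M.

N is on the right of M, so right-multiply by N⁻¹: M = SN⁻¹.
det N = 4; the adjugate gives N⁻¹ = [[7/4, -19/4, -9/4], [1, -2, -1], [-1/4, 5/4, 3/4]].
M = SN⁻¹ = [[14, -12, 30]] · [[7/4, -19/4, -9/4], [1, -2, -1], [-1/4, 5/4, 3/4]] = [[5, -5, 3]].

5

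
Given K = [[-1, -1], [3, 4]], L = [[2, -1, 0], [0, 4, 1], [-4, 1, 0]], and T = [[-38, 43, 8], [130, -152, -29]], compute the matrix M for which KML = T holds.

M = [[5, -3, -3], [-2, -5, -5]]

Isolating M: multiply by K⁻¹ from the left and L⁻¹ from the right, so M = K⁻¹TL⁻¹.
det K = -1; the adjugate gives K⁻¹ = [[-4, -1], [3, 1]].
L has determinant 2; L⁻¹ = [[-1/2, 0, -1/2], [-2, 0, -1], [8, 1, 4]].
K⁻¹T = [[22, -20, -3], [16, -23, -5]].
M = (K⁻¹T)L⁻¹ = [[5, -3, -3], [-2, -5, -5]].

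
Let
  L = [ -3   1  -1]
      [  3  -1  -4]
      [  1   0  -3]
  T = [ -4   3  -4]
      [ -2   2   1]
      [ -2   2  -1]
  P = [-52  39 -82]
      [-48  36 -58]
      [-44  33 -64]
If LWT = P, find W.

W = L⁻¹PT⁻¹ (apply L⁻¹ on the left and T⁻¹ on the right).
det L = -5, so L⁻¹ = [[-3/5, -3/5, 1], [-1, -2, 3], [-1/5, -1/5, 0]].
det T = 4; the adjugate gives T⁻¹ = [[-1, -5/4, 11/4], [-1, -1, 3], [0, 1/2, -1/2]].
L⁻¹P = [[16, -12, 20], [16, -12, 6], [20, -15, 28]].
W = (L⁻¹P)T⁻¹ = [[-4, 2, -2], [-4, -5, 5], [-5, 4, -4]].

W = [[-4, 2, -2], [-4, -5, 5], [-5, 4, -4]]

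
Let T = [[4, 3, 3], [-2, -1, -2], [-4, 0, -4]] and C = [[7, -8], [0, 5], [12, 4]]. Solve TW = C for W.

T is on the left of W, so left-multiply by T⁻¹: W = T⁻¹C.
det T = 4, so T⁻¹ = [[1, 3, -3/4], [0, -1, 1/2], [-1, -3, 1/2]].
W = T⁻¹C = [[1, 3, -3/4], [0, -1, 1/2], [-1, -3, 1/2]] · [[7, -8], [0, 5], [12, 4]] = [[-2, 4], [6, -3], [-1, -5]].

W = [[-2, 4], [6, -3], [-1, -5]]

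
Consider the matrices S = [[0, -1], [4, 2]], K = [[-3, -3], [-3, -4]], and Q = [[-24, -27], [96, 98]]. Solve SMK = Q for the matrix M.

M = [[-5, 1], [-5, -3]]

M = S⁻¹QK⁻¹ (apply S⁻¹ on the left and K⁻¹ on the right).
det S = 4; the adjugate gives S⁻¹ = [[1/2, 1/4], [-1, 0]].
det K = 3, so K⁻¹ = [[-4/3, 1], [1, -1]].
S⁻¹Q = [[12, 11], [24, 27]].
M = (S⁻¹Q)K⁻¹ = [[-5, 1], [-5, -3]].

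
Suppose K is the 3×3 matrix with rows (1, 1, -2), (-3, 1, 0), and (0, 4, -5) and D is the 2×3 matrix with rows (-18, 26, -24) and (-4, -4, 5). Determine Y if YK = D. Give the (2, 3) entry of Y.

-3

Right-multiplying both sides by K⁻¹ gives Y = DK⁻¹.
det K = 4; the adjugate gives K⁻¹ = [[-5/4, -3/4, 1/2], [-15/4, -5/4, 3/2], [-3, -1, 1]].
Y = DK⁻¹ = [[-18, 26, -24], [-4, -4, 5]] · [[-5/4, -3/4, 1/2], [-15/4, -5/4, 3/2], [-3, -1, 1]] = [[-3, 5, 6], [5, 3, -3]].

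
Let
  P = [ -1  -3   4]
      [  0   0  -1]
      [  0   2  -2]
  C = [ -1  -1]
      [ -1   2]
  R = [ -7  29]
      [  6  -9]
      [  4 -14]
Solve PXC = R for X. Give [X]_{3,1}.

Left-multiply by P⁻¹ and right-multiply by C⁻¹: X = P⁻¹RC⁻¹.
det P = -2, so P⁻¹ = [[-1, -1, -3/2], [0, -1, 1/2], [0, -1, 0]].
det C = -3; the adjugate gives C⁻¹ = [[-2/3, -1/3], [-1/3, 1/3]].
P⁻¹R = [[-5, 1], [-4, 2], [-6, 9]].
X = (P⁻¹R)C⁻¹ = [[3, 2], [2, 2], [1, 5]].

1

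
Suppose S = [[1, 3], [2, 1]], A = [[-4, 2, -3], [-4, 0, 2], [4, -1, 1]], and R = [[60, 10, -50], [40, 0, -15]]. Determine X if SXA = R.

X = [[1, 0, 4], [3, -5, 2]]

Isolating X: multiply by S⁻¹ from the left and A⁻¹ from the right, so X = S⁻¹RA⁻¹.
det S = -5, so S⁻¹ = [[-1/5, 3/5], [2/5, -1/5]].
det A = 4, so A⁻¹ = [[1/2, 1/4, 1], [3, 2, 5], [1, 1, 2]].
S⁻¹R = [[12, -2, 1], [16, 4, -17]].
X = (S⁻¹R)A⁻¹ = [[1, 0, 4], [3, -5, 2]].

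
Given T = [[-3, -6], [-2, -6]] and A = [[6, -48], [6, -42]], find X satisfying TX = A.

X = [[0, 6], [-1, 5]]

Since T multiplies X on the left, X = T⁻¹A.
T has determinant 6; T⁻¹ = [[-1, 1], [1/3, -1/2]].
X = T⁻¹A = [[-1, 1], [1/3, -1/2]] · [[6, -48], [6, -42]] = [[0, 6], [-1, 5]].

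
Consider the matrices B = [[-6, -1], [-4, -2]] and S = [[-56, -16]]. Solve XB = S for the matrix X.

Since B sits to the right of X, X = SB⁻¹.
B has determinant 8; B⁻¹ = [[-1/4, 1/8], [1/2, -3/4]].
X = SB⁻¹ = [[-56, -16]] · [[-1/4, 1/8], [1/2, -3/4]] = [[6, 5]].

X = [[6, 5]]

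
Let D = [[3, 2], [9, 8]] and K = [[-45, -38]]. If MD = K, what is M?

M = [[-3, -4]]

D is on the right of M, so right-multiply by D⁻¹: M = KD⁻¹.
det D = 6; the adjugate gives D⁻¹ = [[4/3, -1/3], [-3/2, 1/2]].
M = KD⁻¹ = [[-45, -38]] · [[4/3, -1/3], [-3/2, 1/2]] = [[-3, -4]].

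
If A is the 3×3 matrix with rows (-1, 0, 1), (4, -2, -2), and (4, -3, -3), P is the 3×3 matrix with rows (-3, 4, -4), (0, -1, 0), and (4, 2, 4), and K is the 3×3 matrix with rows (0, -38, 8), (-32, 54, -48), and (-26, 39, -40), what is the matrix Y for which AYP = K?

Y = [[5, 1, 1], [5, -2, 5], [-3, -5, -5]]

Isolating Y: multiply by A⁻¹ from the left and P⁻¹ from the right, so Y = A⁻¹KP⁻¹.
det A = -4; the adjugate gives A⁻¹ = [[0, 3/4, -1/2], [-1, 1/4, -1/2], [1, 3/4, -1/2]].
P has determinant -4; P⁻¹ = [[1, 6, 1], [0, -1, 0], [-1, -11/2, -3/4]].
A⁻¹K = [[-11, 21, -16], [5, 32, 0], [-11, -17, -8]].
Y = (A⁻¹K)P⁻¹ = [[5, 1, 1], [5, -2, 5], [-3, -5, -5]].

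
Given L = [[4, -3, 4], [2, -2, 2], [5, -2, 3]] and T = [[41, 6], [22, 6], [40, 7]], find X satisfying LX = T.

X = [[5, 2], [-3, -6], [3, -5]]

Left-multiplying both sides by L⁻¹ gives X = L⁻¹T.
det L = 4, so L⁻¹ = [[-1/2, 1/4, 1/2], [1, -2, 0], [3/2, -7/4, -1/2]].
X = L⁻¹T = [[-1/2, 1/4, 1/2], [1, -2, 0], [3/2, -7/4, -1/2]] · [[41, 6], [22, 6], [40, 7]] = [[5, 2], [-3, -6], [3, -5]].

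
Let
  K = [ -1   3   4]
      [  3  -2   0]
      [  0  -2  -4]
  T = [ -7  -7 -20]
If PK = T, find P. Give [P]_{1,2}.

-4

K is on the right of P, so right-multiply by K⁻¹: P = TK⁻¹.
det K = 4, so K⁻¹ = [[2, 1, 2], [3, 1, 3], [-3/2, -1/2, -7/4]].
P = TK⁻¹ = [[-7, -7, -20]] · [[2, 1, 2], [3, 1, 3], [-3/2, -1/2, -7/4]] = [[-5, -4, 0]].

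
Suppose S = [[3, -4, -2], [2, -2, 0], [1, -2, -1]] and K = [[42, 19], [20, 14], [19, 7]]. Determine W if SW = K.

W = [[4, 5], [-6, -2], [-3, 2]]

Left-multiplying both sides by S⁻¹ gives W = S⁻¹K.
det S = 2, so S⁻¹ = [[1, 0, -2], [1, -1/2, -2], [-1, 1, 1]].
W = S⁻¹K = [[1, 0, -2], [1, -1/2, -2], [-1, 1, 1]] · [[42, 19], [20, 14], [19, 7]] = [[4, 5], [-6, -2], [-3, 2]].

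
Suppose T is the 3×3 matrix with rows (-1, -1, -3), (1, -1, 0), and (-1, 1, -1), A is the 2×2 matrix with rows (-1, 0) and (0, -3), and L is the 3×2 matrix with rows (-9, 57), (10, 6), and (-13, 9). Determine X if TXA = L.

X = [[-5, 1], [5, 3], [-3, 5]]

X = T⁻¹LA⁻¹ (apply T⁻¹ on the left and A⁻¹ on the right).
T has determinant -2; T⁻¹ = [[-1/2, 2, 3/2], [-1/2, 1, 3/2], [0, -1, -1]].
det A = 3; the adjugate gives A⁻¹ = [[-1, 0], [0, -1/3]].
T⁻¹L = [[5, -3], [-5, -9], [3, -15]].
X = (T⁻¹L)A⁻¹ = [[-5, 1], [5, 3], [-3, 5]].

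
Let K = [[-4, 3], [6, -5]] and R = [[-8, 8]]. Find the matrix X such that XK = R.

Since K sits to the right of X, X = RK⁻¹.
det K = 2; the adjugate gives K⁻¹ = [[-5/2, -3/2], [-3, -2]].
X = RK⁻¹ = [[-8, 8]] · [[-5/2, -3/2], [-3, -2]] = [[-4, -4]].

X = [[-4, -4]]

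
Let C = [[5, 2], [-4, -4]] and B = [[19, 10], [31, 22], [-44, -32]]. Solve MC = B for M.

M = [[3, -1], [3, -4], [-4, 6]]

Right-multiplying both sides by C⁻¹ gives M = BC⁻¹.
det C = -12; the adjugate gives C⁻¹ = [[1/3, 1/6], [-1/3, -5/12]].
M = BC⁻¹ = [[19, 10], [31, 22], [-44, -32]] · [[1/3, 1/6], [-1/3, -5/12]] = [[3, -1], [3, -4], [-4, 6]].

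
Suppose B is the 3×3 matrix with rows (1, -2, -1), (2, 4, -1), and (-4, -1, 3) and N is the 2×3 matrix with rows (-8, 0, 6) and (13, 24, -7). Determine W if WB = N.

B is on the right of W, so right-multiply by B⁻¹: W = NB⁻¹.
det B = 1; the adjugate gives B⁻¹ = [[11, 7, 6], [-2, -1, -1], [14, 9, 8]].
W = NB⁻¹ = [[-8, 0, 6], [13, 24, -7]] · [[11, 7, 6], [-2, -1, -1], [14, 9, 8]] = [[-4, -2, 0], [-3, 4, -2]].

W = [[-4, -2, 0], [-3, 4, -2]]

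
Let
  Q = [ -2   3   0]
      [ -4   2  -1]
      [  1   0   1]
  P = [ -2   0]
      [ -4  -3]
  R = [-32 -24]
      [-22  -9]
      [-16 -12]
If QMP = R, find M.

M = [[-3, -1], [-2, 2], [3, 5]]

Left-multiply by Q⁻¹ and right-multiply by P⁻¹: M = Q⁻¹RP⁻¹.
Q has determinant 5; Q⁻¹ = [[2/5, -3/5, -3/5], [3/5, -2/5, -2/5], [-2/5, 3/5, 8/5]].
det P = 6, so P⁻¹ = [[-1/2, 0], [2/3, -1/3]].
Q⁻¹R = [[10, 3], [-4, -6], [-26, -15]].
M = (Q⁻¹R)P⁻¹ = [[-3, -1], [-2, 2], [3, 5]].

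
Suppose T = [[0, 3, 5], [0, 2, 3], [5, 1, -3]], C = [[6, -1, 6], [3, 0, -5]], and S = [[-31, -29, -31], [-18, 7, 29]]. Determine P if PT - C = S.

P = [[-5, -5, -5], [0, 5, -3]]

PT = S + C = [[-25, -30, -25], [-15, 7, 24]].
T is on the right of P, so right-multiply by T⁻¹: P = (S + C)T⁻¹.
det T = -5; the adjugate gives T⁻¹ = [[9/5, -14/5, 1/5], [-3, 5, 0], [2, -3, 0]].
P = (S + C)T⁻¹ = [[-5, -5, -5], [0, 5, -3]].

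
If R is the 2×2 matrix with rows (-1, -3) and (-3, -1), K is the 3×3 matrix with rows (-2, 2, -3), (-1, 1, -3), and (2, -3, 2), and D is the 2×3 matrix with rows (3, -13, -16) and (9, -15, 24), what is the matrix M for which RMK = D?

M = [[-2, 5, -1], [-1, -4, -3]]

M = R⁻¹DK⁻¹ (apply R⁻¹ on the left and K⁻¹ on the right).
R has determinant -8; R⁻¹ = [[1/8, -3/8], [-3/8, 1/8]].
det K = 3, so K⁻¹ = [[-7/3, 5/3, -1], [-4/3, 2/3, -1], [1/3, -2/3, 0]].
R⁻¹D = [[-3, 4, -11], [0, 3, 9]].
M = (R⁻¹D)K⁻¹ = [[-2, 5, -1], [-1, -4, -3]].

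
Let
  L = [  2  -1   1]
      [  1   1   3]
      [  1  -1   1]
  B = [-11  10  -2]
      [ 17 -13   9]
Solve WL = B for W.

W = [[-5, 2, -3], [6, -1, 6]]

Since L sits to the right of W, W = BL⁻¹.
det L = 4; the adjugate gives L⁻¹ = [[1, 0, -1], [1/2, 1/4, -5/4], [-1/2, 1/4, 3/4]].
W = BL⁻¹ = [[-11, 10, -2], [17, -13, 9]] · [[1, 0, -1], [1/2, 1/4, -5/4], [-1/2, 1/4, 3/4]] = [[-5, 2, -3], [6, -1, 6]].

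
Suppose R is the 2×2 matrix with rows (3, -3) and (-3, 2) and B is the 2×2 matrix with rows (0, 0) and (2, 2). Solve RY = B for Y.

Y = [[-2, -2], [-2, -2]]

Since R multiplies Y on the left, Y = R⁻¹B.
det R = -3; the adjugate gives R⁻¹ = [[-2/3, -1], [-1, -1]].
Y = R⁻¹B = [[-2/3, -1], [-1, -1]] · [[0, 0], [2, 2]] = [[-2, -2], [-2, -2]].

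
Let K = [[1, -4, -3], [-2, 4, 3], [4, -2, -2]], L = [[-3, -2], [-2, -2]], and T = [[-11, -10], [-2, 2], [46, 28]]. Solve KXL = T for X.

X = [[-5, 1], [-3, -3], [2, 3]]

Left-multiply by K⁻¹ and right-multiply by L⁻¹: X = K⁻¹TL⁻¹.
det K = 2; the adjugate gives K⁻¹ = [[-1, -1, 0], [4, 5, 3/2], [-6, -7, -2]].
det L = 2, so L⁻¹ = [[-1, 1], [1, -3/2]].
K⁻¹T = [[13, 8], [15, 12], [-12, -10]].
X = (K⁻¹T)L⁻¹ = [[-5, 1], [-3, -3], [2, 3]].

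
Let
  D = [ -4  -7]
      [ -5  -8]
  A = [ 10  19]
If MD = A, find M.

Since D sits to the right of M, M = AD⁻¹.
det D = -3; the adjugate gives D⁻¹ = [[8/3, -7/3], [-5/3, 4/3]].
M = AD⁻¹ = [[10, 19]] · [[8/3, -7/3], [-5/3, 4/3]] = [[-5, 2]].

M = [[-5, 2]]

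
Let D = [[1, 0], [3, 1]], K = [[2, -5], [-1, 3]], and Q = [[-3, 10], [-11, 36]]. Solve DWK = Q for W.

W = [[1, 5], [0, 2]]

Isolating W: multiply by D⁻¹ from the left and K⁻¹ from the right, so W = D⁻¹QK⁻¹.
det D = 1, so D⁻¹ = [[1, 0], [-3, 1]].
det K = 1, so K⁻¹ = [[3, 5], [1, 2]].
D⁻¹Q = [[-3, 10], [-2, 6]].
W = (D⁻¹Q)K⁻¹ = [[1, 5], [0, 2]].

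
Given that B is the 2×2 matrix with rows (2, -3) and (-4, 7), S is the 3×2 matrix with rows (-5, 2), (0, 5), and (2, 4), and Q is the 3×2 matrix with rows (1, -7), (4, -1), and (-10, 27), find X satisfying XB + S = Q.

XB = Q − S = [[6, -9], [4, -6], [-12, 23]].
Since B sits to the right of X, X = (Q − S)B⁻¹.
B has determinant 2; B⁻¹ = [[7/2, 3/2], [2, 1]].
X = (Q − S)B⁻¹ = [[3, 0], [2, 0], [4, 5]].

X = [[3, 0], [2, 0], [4, 5]]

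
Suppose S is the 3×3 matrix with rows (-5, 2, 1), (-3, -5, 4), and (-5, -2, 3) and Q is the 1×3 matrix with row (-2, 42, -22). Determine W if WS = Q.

W = [[5, -6, -1]]

Right-multiplying both sides by S⁻¹ gives W = QS⁻¹.
S has determinant -6; S⁻¹ = [[7/6, 4/3, -13/6], [11/6, 5/3, -17/6], [19/6, 10/3, -31/6]].
W = QS⁻¹ = [[-2, 42, -22]] · [[7/6, 4/3, -13/6], [11/6, 5/3, -17/6], [19/6, 10/3, -31/6]] = [[5, -6, -1]].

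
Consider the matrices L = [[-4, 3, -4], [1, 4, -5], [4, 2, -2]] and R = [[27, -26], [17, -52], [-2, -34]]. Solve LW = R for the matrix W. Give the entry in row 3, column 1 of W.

Since L multiplies W on the left, W = L⁻¹R.
L has determinant -6; L⁻¹ = [[-1/3, 1/3, -1/6], [3, -4, 4], [7/3, -10/3, 19/6]].
W = L⁻¹R = [[-1/3, 1/3, -1/6], [3, -4, 4], [7/3, -10/3, 19/6]] · [[27, -26], [17, -52], [-2, -34]] = [[-3, -3], [5, -6], [0, 5]].

0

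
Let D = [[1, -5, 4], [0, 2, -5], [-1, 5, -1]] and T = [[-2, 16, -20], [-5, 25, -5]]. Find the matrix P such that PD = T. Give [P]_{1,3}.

1

Right-multiplying both sides by D⁻¹ gives P = TD⁻¹.
det D = 6, so D⁻¹ = [[23/6, 5/2, 17/6], [5/6, 1/2, 5/6], [1/3, 0, 1/3]].
P = TD⁻¹ = [[-2, 16, -20], [-5, 25, -5]] · [[23/6, 5/2, 17/6], [5/6, 1/2, 5/6], [1/3, 0, 1/3]] = [[-1, 3, 1], [0, 0, 5]].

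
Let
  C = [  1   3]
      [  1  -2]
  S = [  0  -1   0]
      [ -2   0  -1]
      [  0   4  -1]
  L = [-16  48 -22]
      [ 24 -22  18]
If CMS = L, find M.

M = [[2, -4, 2], [2, 4, 4]]

Left-multiply by C⁻¹ and right-multiply by S⁻¹: M = C⁻¹LS⁻¹.
C has determinant -5; C⁻¹ = [[2/5, 3/5], [1/5, -1/5]].
det S = 2, so S⁻¹ = [[2, -1/2, 1/2], [-1, 0, 0], [-4, 0, -1]].
C⁻¹L = [[8, 6, 2], [-8, 14, -8]].
M = (C⁻¹L)S⁻¹ = [[2, -4, 2], [2, 4, 4]].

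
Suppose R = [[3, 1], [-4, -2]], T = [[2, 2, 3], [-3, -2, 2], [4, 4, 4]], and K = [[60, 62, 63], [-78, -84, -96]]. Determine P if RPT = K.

P = R⁻¹KT⁻¹ (apply R⁻¹ on the left and T⁻¹ on the right).
det R = -2; the adjugate gives R⁻¹ = [[1, 1/2], [-2, -3/2]].
det T = -4, so T⁻¹ = [[4, -1, -5/2], [-5, 1, 13/4], [1, 0, -1/2]].
R⁻¹K = [[21, 20, 15], [-3, 2, 18]].
P = (R⁻¹K)T⁻¹ = [[-1, -1, 5], [-4, 5, 5]].

P = [[-1, -1, 5], [-4, 5, 5]]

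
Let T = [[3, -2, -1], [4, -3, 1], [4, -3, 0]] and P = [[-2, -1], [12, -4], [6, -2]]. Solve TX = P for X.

X = [[0, -5], [-2, -6], [6, -2]]

Since T multiplies X on the left, X = T⁻¹P.
T has determinant 1; T⁻¹ = [[3, 3, -5], [4, 4, -7], [0, 1, -1]].
X = T⁻¹P = [[3, 3, -5], [4, 4, -7], [0, 1, -1]] · [[-2, -1], [12, -4], [6, -2]] = [[0, -5], [-2, -6], [6, -2]].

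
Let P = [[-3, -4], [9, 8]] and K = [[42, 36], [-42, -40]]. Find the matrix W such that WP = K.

W = [[1, 5], [2, -4]]

P is on the right of W, so right-multiply by P⁻¹: W = KP⁻¹.
det P = 12, so P⁻¹ = [[2/3, 1/3], [-3/4, -1/4]].
W = KP⁻¹ = [[42, 36], [-42, -40]] · [[2/3, 1/3], [-3/4, -1/4]] = [[1, 5], [2, -4]].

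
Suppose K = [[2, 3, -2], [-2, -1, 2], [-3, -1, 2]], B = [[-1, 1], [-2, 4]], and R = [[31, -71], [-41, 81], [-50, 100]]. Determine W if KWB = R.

W = K⁻¹RB⁻¹ (apply K⁻¹ on the left and B⁻¹ on the right).
K has determinant -4; K⁻¹ = [[0, 1, -1], [1/2, 1/2, 0], [1/4, 7/4, -1]].
det B = -2; the adjugate gives B⁻¹ = [[-2, 1/2], [-1, 1/2]].
K⁻¹R = [[9, -19], [-5, 5], [-14, 24]].
W = (K⁻¹R)B⁻¹ = [[1, -5], [5, 0], [4, 5]].

W = [[1, -5], [5, 0], [4, 5]]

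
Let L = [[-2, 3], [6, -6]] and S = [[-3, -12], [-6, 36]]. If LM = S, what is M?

Since L multiplies M on the left, M = L⁻¹S.
L has determinant -6; L⁻¹ = [[1, 1/2], [1, 1/3]].
M = L⁻¹S = [[1, 1/2], [1, 1/3]] · [[-3, -12], [-6, 36]] = [[-6, 6], [-5, 0]].

M = [[-6, 6], [-5, 0]]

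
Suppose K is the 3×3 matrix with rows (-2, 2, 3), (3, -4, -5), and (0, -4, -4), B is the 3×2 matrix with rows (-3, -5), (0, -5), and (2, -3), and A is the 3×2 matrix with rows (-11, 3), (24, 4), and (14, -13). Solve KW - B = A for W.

W = [[2, 5], [-2, 4], [-2, 0]]

KW = A + B = [[-14, -2], [24, -1], [16, -16]].
Left-multiplying both sides by K⁻¹ gives W = K⁻¹(A + B).
det K = -4; the adjugate gives K⁻¹ = [[1, 1, -1/2], [-3, -2, 1/4], [3, 2, -1/2]].
W = K⁻¹(A + B) = [[2, 5], [-2, 4], [-2, 0]].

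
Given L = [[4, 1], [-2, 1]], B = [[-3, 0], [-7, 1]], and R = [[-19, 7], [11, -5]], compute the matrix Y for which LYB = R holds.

Y = [[-3, 2], [2, -1]]

Isolating Y: multiply by L⁻¹ from the left and B⁻¹ from the right, so Y = L⁻¹RB⁻¹.
L has determinant 6; L⁻¹ = [[1/6, -1/6], [1/3, 2/3]].
det B = -3, so B⁻¹ = [[-1/3, 0], [-7/3, 1]].
L⁻¹R = [[-5, 2], [1, -1]].
Y = (L⁻¹R)B⁻¹ = [[-3, 2], [2, -1]].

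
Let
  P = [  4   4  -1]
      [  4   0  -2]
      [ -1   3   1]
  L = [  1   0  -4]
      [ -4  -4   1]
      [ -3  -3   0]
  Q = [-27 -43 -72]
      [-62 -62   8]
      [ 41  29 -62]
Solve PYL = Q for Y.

Isolating Y: multiply by P⁻¹ from the left and L⁻¹ from the right, so Y = P⁻¹QL⁻¹.
det P = 4, so P⁻¹ = [[3/2, -7/4, -2], [-1/2, 3/4, 1], [3, -4, -4]].
L has determinant 3; L⁻¹ = [[1, 4, -16/3], [-1, -4, 5], [0, 1, -4/3]].
P⁻¹Q = [[-14, -14, 2], [8, 4, -20], [3, 3, 0]].
Y = (P⁻¹Q)L⁻¹ = [[0, 2, 2], [4, -4, 4], [0, 0, -1]].

Y = [[0, 2, 2], [4, -4, 4], [0, 0, -1]]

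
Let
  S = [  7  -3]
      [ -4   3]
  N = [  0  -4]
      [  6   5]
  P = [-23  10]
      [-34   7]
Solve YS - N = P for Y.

Y = [[-5, -3], [-4, 0]]

YS = P + N = [[-23, 6], [-28, 12]].
Since S sits to the right of Y, Y = (P + N)S⁻¹.
det S = 9; the adjugate gives S⁻¹ = [[1/3, 1/3], [4/9, 7/9]].
Y = (P + N)S⁻¹ = [[-5, -3], [-4, 0]].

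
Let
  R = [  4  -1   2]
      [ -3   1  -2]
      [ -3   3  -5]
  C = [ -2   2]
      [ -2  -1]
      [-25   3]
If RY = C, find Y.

Y = [[-4, 1], [-4, 2], [5, 0]]

R is on the left of Y, so left-multiply by R⁻¹: Y = R⁻¹C.
det R = 1; the adjugate gives R⁻¹ = [[1, 1, 0], [-9, -14, 2], [-6, -9, 1]].
Y = R⁻¹C = [[1, 1, 0], [-9, -14, 2], [-6, -9, 1]] · [[-2, 2], [-2, -1], [-25, 3]] = [[-4, 1], [-4, 2], [5, 0]].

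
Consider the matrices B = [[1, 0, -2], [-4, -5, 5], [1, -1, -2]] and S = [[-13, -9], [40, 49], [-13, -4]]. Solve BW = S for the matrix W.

Left-multiplying both sides by B⁻¹ gives W = B⁻¹S.
det B = -3; the adjugate gives B⁻¹ = [[-5, -2/3, 10/3], [1, 0, -1], [-3, -1/3, 5/3]].
W = B⁻¹S = [[-5, -2/3, 10/3], [1, 0, -1], [-3, -1/3, 5/3]] · [[-13, -9], [40, 49], [-13, -4]] = [[-5, -1], [0, -5], [4, 4]].

W = [[-5, -1], [0, -5], [4, 4]]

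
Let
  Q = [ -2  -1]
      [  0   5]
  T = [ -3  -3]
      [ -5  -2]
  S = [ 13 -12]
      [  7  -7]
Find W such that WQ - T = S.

WQ = S + T = [[10, -15], [2, -9]].
Since Q sits to the right of W, W = (S + T)Q⁻¹.
Q has determinant -10; Q⁻¹ = [[-1/2, -1/10], [0, 1/5]].
W = (S + T)Q⁻¹ = [[-5, -4], [-1, -2]].

W = [[-5, -4], [-1, -2]]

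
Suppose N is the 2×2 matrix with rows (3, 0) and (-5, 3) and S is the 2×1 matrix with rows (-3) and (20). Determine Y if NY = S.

Since N multiplies Y on the left, Y = N⁻¹S.
N has determinant 9; N⁻¹ = [[1/3, 0], [5/9, 1/3]].
Y = N⁻¹S = [[1/3, 0], [5/9, 1/3]] · [[-3], [20]] = [[-1], [5]].

Y = [[-1], [5]]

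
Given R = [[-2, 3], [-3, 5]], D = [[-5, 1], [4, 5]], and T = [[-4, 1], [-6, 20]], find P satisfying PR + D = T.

P = [[-5, 3], [5, 0]]

PR = T − D = [[1, 0], [-10, 15]].
R is on the right of P, so right-multiply by R⁻¹: P = (T − D)R⁻¹.
det R = -1, so R⁻¹ = [[-5, 3], [-3, 2]].
P = (T − D)R⁻¹ = [[-5, 3], [5, 0]].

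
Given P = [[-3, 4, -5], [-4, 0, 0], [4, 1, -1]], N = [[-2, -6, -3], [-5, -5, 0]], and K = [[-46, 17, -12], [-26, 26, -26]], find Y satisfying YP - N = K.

Y = [[4, 4, -5], [5, 5, 1]]

YP = K + N = [[-48, 11, -15], [-31, 21, -26]].
Since P sits to the right of Y, Y = (K + N)P⁻¹.
det P = 4; the adjugate gives P⁻¹ = [[0, -1/4, 0], [-1, 23/4, 5], [-1, 19/4, 4]].
Y = (K + N)P⁻¹ = [[4, 4, -5], [5, 5, 1]].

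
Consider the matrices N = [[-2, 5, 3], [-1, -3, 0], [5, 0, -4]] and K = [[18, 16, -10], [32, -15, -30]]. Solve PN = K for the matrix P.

Since N sits to the right of P, P = KN⁻¹.
det N = 1, so N⁻¹ = [[12, 20, 9], [-4, -7, -3], [15, 25, 11]].
P = KN⁻¹ = [[18, 16, -10], [32, -15, -30]] · [[12, 20, 9], [-4, -7, -3], [15, 25, 11]] = [[2, -2, 4], [-6, -5, 3]].

P = [[2, -2, 4], [-6, -5, 3]]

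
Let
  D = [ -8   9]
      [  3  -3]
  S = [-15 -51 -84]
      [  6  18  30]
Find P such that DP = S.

D is on the left of P, so left-multiply by D⁻¹: P = D⁻¹S.
det D = -3, so D⁻¹ = [[1, 3], [1, 8/3]].
P = D⁻¹S = [[1, 3], [1, 8/3]] · [[-15, -51, -84], [6, 18, 30]] = [[3, 3, 6], [1, -3, -4]].

P = [[3, 3, 6], [1, -3, -4]]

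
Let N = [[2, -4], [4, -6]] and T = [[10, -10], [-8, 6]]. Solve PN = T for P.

N is on the right of P, so right-multiply by N⁻¹: P = TN⁻¹.
N has determinant 4; N⁻¹ = [[-3/2, 1], [-1, 1/2]].
P = TN⁻¹ = [[10, -10], [-8, 6]] · [[-3/2, 1], [-1, 1/2]] = [[-5, 5], [6, -5]].

P = [[-5, 5], [6, -5]]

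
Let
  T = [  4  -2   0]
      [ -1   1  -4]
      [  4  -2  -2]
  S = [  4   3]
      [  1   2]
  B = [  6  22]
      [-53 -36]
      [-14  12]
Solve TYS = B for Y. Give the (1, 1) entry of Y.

-3

Left-multiply by T⁻¹ and right-multiply by S⁻¹: Y = T⁻¹BS⁻¹.
det T = -4; the adjugate gives T⁻¹ = [[5/2, 1, -2], [9/2, 2, -4], [1/2, 0, -1/2]].
det S = 5; the adjugate gives S⁻¹ = [[2/5, -3/5], [-1/5, 4/5]].
T⁻¹B = [[-10, -5], [-23, -21], [10, 5]].
Y = (T⁻¹B)S⁻¹ = [[-3, 2], [-5, -3], [3, -2]].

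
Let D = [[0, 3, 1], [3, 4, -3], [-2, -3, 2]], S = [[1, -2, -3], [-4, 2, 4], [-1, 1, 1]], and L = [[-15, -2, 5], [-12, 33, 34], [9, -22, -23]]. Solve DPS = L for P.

P = D⁻¹LS⁻¹ (apply D⁻¹ on the left and S⁻¹ on the right).
det D = -1; the adjugate gives D⁻¹ = [[1, 9, 13], [0, -2, -3], [1, 6, 9]].
det S = 4, so S⁻¹ = [[-1/2, -1/4, -1/2], [0, -1/2, 2], [-1/2, 1/4, -3/2]].
D⁻¹L = [[-6, 9, 12], [-3, 0, 1], [-6, -2, 2]].
P = (D⁻¹L)S⁻¹ = [[-3, 0, 3], [1, 1, 0], [2, 3, -4]].

P = [[-3, 0, 3], [1, 1, 0], [2, 3, -4]]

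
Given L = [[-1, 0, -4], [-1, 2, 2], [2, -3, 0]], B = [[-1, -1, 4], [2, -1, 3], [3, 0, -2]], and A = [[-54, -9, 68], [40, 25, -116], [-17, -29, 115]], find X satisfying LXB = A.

X = [[5, 2, -3], [-4, -1, -1], [-3, -1, 5]]

X = L⁻¹AB⁻¹ (apply L⁻¹ on the left and B⁻¹ on the right).
det L = -2, so L⁻¹ = [[-3, -6, -4], [-2, -4, -3], [1/2, 3/2, 1]].
det B = -3; the adjugate gives B⁻¹ = [[-2/3, 2/3, -1/3], [-13/3, 10/3, -11/3], [-1, 1, -1]].
L⁻¹A = [[-10, -7, 32], [-1, 5, -17], [16, 4, -25]].
X = (L⁻¹A)B⁻¹ = [[5, 2, -3], [-4, -1, -1], [-3, -1, 5]].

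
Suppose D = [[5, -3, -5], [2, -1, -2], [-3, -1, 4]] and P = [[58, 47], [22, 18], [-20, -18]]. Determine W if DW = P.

W = [[6, 6], [-6, -4], [-2, -1]]

Since D multiplies W on the left, W = D⁻¹P.
det D = 1, so D⁻¹ = [[-6, 17, 1], [-2, 5, 0], [-5, 14, 1]].
W = D⁻¹P = [[-6, 17, 1], [-2, 5, 0], [-5, 14, 1]] · [[58, 47], [22, 18], [-20, -18]] = [[6, 6], [-6, -4], [-2, -1]].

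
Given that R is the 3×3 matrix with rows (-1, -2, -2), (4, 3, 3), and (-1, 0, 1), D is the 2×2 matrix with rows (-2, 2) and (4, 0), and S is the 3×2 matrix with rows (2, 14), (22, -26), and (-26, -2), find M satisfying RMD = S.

M = [[-1, 2], [-1, 2], [-2, -5]]

Left-multiply by R⁻¹ and right-multiply by D⁻¹: M = R⁻¹SD⁻¹.
det R = 5; the adjugate gives R⁻¹ = [[3/5, 2/5, 0], [-7/5, -3/5, -1], [3/5, 2/5, 1]].
det D = -8; the adjugate gives D⁻¹ = [[0, 1/4], [1/2, 1/4]].
R⁻¹S = [[10, -2], [10, -2], [-16, -4]].
M = (R⁻¹S)D⁻¹ = [[-1, 2], [-1, 2], [-2, -5]].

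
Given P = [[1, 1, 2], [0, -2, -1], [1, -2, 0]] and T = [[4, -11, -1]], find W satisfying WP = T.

P is on the right of W, so right-multiply by P⁻¹: W = TP⁻¹.
P has determinant 1; P⁻¹ = [[-2, -4, 3], [-1, -2, 1], [2, 3, -2]].
W = TP⁻¹ = [[4, -11, -1]] · [[-2, -4, 3], [-1, -2, 1], [2, 3, -2]] = [[1, 3, 3]].

W = [[1, 3, 3]]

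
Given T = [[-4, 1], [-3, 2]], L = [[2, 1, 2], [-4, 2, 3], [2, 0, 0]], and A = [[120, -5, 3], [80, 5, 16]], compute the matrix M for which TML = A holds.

M = [[-5, 4, -3], [1, 3, 1]]

Isolating M: multiply by T⁻¹ from the left and L⁻¹ from the right, so M = T⁻¹AL⁻¹.
T has determinant -5; T⁻¹ = [[-2/5, 1/5], [-3/5, 4/5]].
L has determinant -2; L⁻¹ = [[0, 0, 1/2], [-3, 2, 7], [2, -1, -4]].
T⁻¹A = [[-32, 3, 2], [-8, 7, 11]].
M = (T⁻¹A)L⁻¹ = [[-5, 4, -3], [1, 3, 1]].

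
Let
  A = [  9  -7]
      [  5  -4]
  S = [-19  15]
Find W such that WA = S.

W = [[-1, -2]]

A is on the right of W, so right-multiply by A⁻¹: W = SA⁻¹.
det A = -1, so A⁻¹ = [[4, -7], [5, -9]].
W = SA⁻¹ = [[-19, 15]] · [[4, -7], [5, -9]] = [[-1, -2]].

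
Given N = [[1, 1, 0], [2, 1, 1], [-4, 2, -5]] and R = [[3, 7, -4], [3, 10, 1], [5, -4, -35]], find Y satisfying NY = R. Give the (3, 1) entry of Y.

Since N multiplies Y on the left, Y = N⁻¹R.
det N = -1, so N⁻¹ = [[7, -5, -1], [-6, 5, 1], [-8, 6, 1]].
Y = N⁻¹R = [[7, -5, -1], [-6, 5, 1], [-8, 6, 1]] · [[3, 7, -4], [3, 10, 1], [5, -4, -35]] = [[1, 3, 2], [2, 4, -6], [-1, 0, 3]].

-1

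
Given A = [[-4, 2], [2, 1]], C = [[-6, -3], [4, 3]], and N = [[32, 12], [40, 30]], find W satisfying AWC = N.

Left-multiply by A⁻¹ and right-multiply by C⁻¹: W = A⁻¹NC⁻¹.
A has determinant -8; A⁻¹ = [[-1/8, 1/4], [1/4, 1/2]].
det C = -6; the adjugate gives C⁻¹ = [[-1/2, -1/2], [2/3, 1]].
A⁻¹N = [[6, 6], [28, 18]].
W = (A⁻¹N)C⁻¹ = [[1, 3], [-2, 4]].

W = [[1, 3], [-2, 4]]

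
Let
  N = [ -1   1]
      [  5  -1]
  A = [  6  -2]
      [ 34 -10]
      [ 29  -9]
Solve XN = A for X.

Since N sits to the right of X, X = AN⁻¹.
det N = -4; the adjugate gives N⁻¹ = [[1/4, 1/4], [5/4, 1/4]].
X = AN⁻¹ = [[6, -2], [34, -10], [29, -9]] · [[1/4, 1/4], [5/4, 1/4]] = [[-1, 1], [-4, 6], [-4, 5]].

X = [[-1, 1], [-4, 6], [-4, 5]]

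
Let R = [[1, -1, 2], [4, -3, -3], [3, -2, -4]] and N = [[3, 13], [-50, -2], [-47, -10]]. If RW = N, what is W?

Since R multiplies W on the left, W = R⁻¹N.
R has determinant 1; R⁻¹ = [[6, -8, 9], [7, -10, 11], [1, -1, 1]].
W = R⁻¹N = [[6, -8, 9], [7, -10, 11], [1, -1, 1]] · [[3, 13], [-50, -2], [-47, -10]] = [[-5, 4], [4, 1], [6, 5]].

W = [[-5, 4], [4, 1], [6, 5]]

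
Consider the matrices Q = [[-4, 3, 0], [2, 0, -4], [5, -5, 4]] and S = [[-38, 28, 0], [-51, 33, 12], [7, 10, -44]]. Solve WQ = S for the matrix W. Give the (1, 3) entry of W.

-2

Q is on the right of W, so right-multiply by Q⁻¹: W = SQ⁻¹.
Q has determinant -4; Q⁻¹ = [[5, 3, 3], [7, 4, 4], [5/2, 5/4, 3/2]].
W = SQ⁻¹ = [[-38, 28, 0], [-51, 33, 12], [7, 10, -44]] · [[5, 3, 3], [7, 4, 4], [5/2, 5/4, 3/2]] = [[6, -2, -2], [6, -6, -3], [-5, 6, -5]].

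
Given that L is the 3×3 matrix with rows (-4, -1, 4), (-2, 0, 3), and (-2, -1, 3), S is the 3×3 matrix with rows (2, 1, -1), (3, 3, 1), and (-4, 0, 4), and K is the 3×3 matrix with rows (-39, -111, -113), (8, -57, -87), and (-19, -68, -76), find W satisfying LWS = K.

W = [[3, 5, 1], [-4, 5, -5], [5, -4, -4]]

W = L⁻¹KS⁻¹ (apply L⁻¹ on the left and S⁻¹ on the right).
det L = -4; the adjugate gives L⁻¹ = [[-3/4, 1/4, 3/4], [0, 1, -1], [-1/2, 1/2, 1/2]].
S has determinant -4; S⁻¹ = [[-3, 1, -1], [4, -1, 5/4], [-3, 1, -3/4]].
L⁻¹K = [[17, 18, 6], [27, 11, -11], [14, -7, -25]].
W = (L⁻¹K)S⁻¹ = [[3, 5, 1], [-4, 5, -5], [5, -4, -4]].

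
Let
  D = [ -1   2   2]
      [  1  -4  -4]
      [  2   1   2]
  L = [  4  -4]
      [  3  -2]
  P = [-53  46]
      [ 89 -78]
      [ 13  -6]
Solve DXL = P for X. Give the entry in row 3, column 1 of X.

Left-multiply by D⁻¹ and right-multiply by L⁻¹: X = D⁻¹PL⁻¹.
D has determinant 2; D⁻¹ = [[-2, -1, 0], [-5, -3, -1], [9/2, 5/2, 1]].
det L = 4; the adjugate gives L⁻¹ = [[-1/2, 1], [-3/4, 1]].
D⁻¹P = [[17, -14], [-15, 10], [-3, 6]].
X = (D⁻¹P)L⁻¹ = [[2, 3], [0, -5], [-3, 3]].

-3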